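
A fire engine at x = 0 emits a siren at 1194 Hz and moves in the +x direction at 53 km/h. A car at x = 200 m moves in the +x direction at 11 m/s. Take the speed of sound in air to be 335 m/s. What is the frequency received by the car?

53 km/h = 14.72 m/s.
The observer lies on the +x side, so the source is heading toward the observer and the observer is heading away from the source.
Both move, so f' = f · (v − v_o)/(v − v_s).
f' = 1194 × (335 − 11)/(335 − 14.72) = 1194 × 324/320.28 ≈ 1208 Hz.

1208 Hz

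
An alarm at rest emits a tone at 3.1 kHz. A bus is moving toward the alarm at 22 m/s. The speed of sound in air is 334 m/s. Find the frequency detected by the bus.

Moving observer, stationary source: f' = f · (v + v_o)/v.
f' = 3.1 × (334 + 22)/334 = 3.1 × 356/334 ≈ 3.30 kHz.

3.30 kHz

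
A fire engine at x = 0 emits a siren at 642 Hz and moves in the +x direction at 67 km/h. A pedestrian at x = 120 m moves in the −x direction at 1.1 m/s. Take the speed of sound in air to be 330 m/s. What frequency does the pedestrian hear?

67 km/h = 18.61 m/s.
The observer lies on the +x side, so the source is heading toward the observer and the observer is heading toward the source.
With source approaching and observer approaching, f' = f · (v + v_o)/(v − v_s).
f' = 642 × (330 + 1.1)/(330 − 18.61) = 642 × 331.1/311.39 ≈ 683 Hz.

683 Hz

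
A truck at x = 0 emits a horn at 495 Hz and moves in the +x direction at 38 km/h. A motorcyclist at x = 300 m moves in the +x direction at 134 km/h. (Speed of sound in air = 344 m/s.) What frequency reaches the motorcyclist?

38 km/h = 10.56 m/s; 134 km/h = 37.22 m/s.
The observer lies on the +x side, so the source is heading toward the observer and the observer is heading away from the source.
Both move, so f' = f · (v − v_o)/(v − v_s).
f' = 495 × (344 − 37.22)/(344 − 10.56) = 495 × 306.78/333.44 ≈ 455 Hz.

455 Hz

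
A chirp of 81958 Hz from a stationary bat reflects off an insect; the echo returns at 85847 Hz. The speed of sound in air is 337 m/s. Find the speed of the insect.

7.8 m/s

Double Doppler shift off a moving reflector: f₂ = f₀ · (v + u)/(v − u) (u > 0 toward emitter).
Rearranging, u = v · (f₂ − f₀)/(f₂ + f₀) = 337 × 3889/167805 ≈ 7.8 m/s.
So the insect is moving at 7.8 m/s toward the emitter.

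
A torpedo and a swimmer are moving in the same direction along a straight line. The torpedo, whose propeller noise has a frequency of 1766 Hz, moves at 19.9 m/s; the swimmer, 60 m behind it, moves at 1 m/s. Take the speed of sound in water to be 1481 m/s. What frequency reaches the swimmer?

1744 Hz

The swimmer is behind, so the torpedo is moving away from it while the swimmer is moving toward the torpedo.
With source receding and observer approaching, f' = f · (v + v_o)/(v + v_s).
f' = 1766 × (1481 + 1)/(1481 + 19.9) = 1766 × 1482/1500.9 ≈ 1744 Hz.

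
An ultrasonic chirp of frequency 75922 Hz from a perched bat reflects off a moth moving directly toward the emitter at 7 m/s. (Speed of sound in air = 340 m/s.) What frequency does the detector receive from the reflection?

79114 Hz

The moth first receives the wave as a moving observer: f₁ = f₀ · (v + u)/v = 75922 × (340 + 7)/340 ≈ 77485 Hz.
On reflection it acts as a source moving toward the stationary detector: f₂ = f₁ · v/(v − u) = 77485 × 340/333 ≈ 79114 Hz.
Equivalently f₂ = f₀ · (v + u)/(v − u).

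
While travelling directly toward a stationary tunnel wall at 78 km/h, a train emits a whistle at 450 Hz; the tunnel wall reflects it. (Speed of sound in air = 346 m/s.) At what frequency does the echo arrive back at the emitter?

510 Hz

78 km/h = 21.67 m/s.
The tunnel wall receives the sound from a moving source: f₁ = f₀ · v/(v − v_e) = 450 × 346/324.33 ≈ 480 Hz.
On the return leg the train is a moving observer: f₂ = f₁ · (v + v_e)/v = 480 × 367.67/346 ≈ 510 Hz.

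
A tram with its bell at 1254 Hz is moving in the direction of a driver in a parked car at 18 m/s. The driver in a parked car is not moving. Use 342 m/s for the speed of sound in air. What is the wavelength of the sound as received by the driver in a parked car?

25.8 cm

With the source moving toward a stationary observer, f' = f · v/(v − v_s).
f' = 1254 × 342/(342 − 18) ≈ 1324 Hz.
λ' = v/f' = 342/1323.67 ≈ 25.8 cm.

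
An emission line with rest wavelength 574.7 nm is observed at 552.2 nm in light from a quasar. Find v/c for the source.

0.040

λ'/λ₀ = 0.9608 < 1 (blueshift), so the source is approaching.
λ'/λ₀ = √((1 − β)/(1 + β)) for an approaching source ⇒ β = (1 − r²)/(1 + r²) with r = λ'/λ₀.
β = (1 − 0.9232)/(1 + 0.9232) ≈ 0.040.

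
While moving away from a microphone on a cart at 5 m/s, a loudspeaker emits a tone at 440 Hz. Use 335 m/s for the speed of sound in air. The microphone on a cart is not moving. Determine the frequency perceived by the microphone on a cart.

434 Hz

With the source moving away from a stationary observer, f' = f · v/(v + v_s).
f' = 440 × 335/(335 + 5) = 440 × 335/340 ≈ 434 Hz.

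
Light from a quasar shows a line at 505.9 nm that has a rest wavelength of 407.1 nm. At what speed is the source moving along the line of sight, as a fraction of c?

λ'/λ₀ = 1.2427 > 1 (redshift), so the source is receding.
λ'/λ₀ = √((1 + β)/(1 − β)) for a receding source ⇒ β = (r² − 1)/(r² + 1) with r = λ'/λ₀.
β = (1.5443 − 1)/(1.5443 + 1) ≈ 0.214.

0.214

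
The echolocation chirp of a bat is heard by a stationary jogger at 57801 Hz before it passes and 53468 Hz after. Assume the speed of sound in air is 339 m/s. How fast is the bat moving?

f₁/f₂ = (v + v_s)/(v − v_s), so v_s = v · (f₁ − f₂)/(f₁ + f₂).
v_s = 339 × (57801 − 53468)/(57801 + 53468) = 339 × 4333/111269 ≈ 13.2 m/s.

13.2 m/s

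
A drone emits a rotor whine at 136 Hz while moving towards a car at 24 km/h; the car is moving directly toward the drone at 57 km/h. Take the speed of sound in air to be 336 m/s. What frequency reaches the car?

24 km/h = 6.667 m/s; 57 km/h = 15.83 m/s.
With source approaching and observer approaching, f' = f · (v + v_o)/(v − v_s).
f' = 136 × (336 + 15.83)/(336 − 6.667) = 136 × 351.83/329.33 ≈ 145 Hz.

145 Hz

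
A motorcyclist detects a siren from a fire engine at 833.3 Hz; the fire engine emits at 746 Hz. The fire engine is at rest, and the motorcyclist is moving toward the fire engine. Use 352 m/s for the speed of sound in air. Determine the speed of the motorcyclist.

41 m/s

f' = f · (v + v_o)/v ⇒ v_o = v · |f'/f − 1|.
v_o = 352 × |833.3/746 − 1| = 352 × 0.117 ≈ 41 m/s.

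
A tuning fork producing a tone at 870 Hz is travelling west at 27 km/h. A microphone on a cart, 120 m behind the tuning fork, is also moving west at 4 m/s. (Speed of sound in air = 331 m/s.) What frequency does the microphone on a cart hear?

861 Hz

27 km/h = 7.5 m/s.
The microphone on a cart is behind, so the tuning fork is moving away from it while the microphone on a cart is moving toward the tuning fork.
Both move, so f' = f · (v + v_o)/(v + v_s).
f' = 870 × (331 + 4)/(331 + 7.5) = 870 × 335/338.5 ≈ 861 Hz.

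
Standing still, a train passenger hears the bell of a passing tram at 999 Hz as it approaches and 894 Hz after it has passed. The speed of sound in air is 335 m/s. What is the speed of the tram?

18.6 m/s

f₁/f₂ = (v + v_s)/(v − v_s), so v_s = v · (f₁ − f₂)/(f₁ + f₂).
v_s = 335 × (999 − 894)/(999 + 894) = 335 × 105/1893 ≈ 18.6 m/s.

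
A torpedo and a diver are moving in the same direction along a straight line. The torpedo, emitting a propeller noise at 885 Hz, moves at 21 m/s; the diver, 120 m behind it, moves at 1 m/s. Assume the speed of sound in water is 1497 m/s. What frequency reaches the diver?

873 Hz

The diver is behind, so the torpedo is moving away from it while the diver is moving toward the torpedo.
General Doppler shift: f' = f · (v + v_o)/(v + v_s).
f' = 885 × (1497 + 1)/(1497 + 21) = 885 × 1498/1518 ≈ 873 Hz.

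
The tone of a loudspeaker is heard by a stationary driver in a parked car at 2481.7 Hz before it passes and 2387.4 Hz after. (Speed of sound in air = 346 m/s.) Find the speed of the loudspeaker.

6.7 m/s

f₁/f₂ = (v + v_s)/(v − v_s), so v_s = v · (f₁ − f₂)/(f₁ + f₂).
v_s = 346 × (2481.7 − 2387.4)/(2481.7 + 2387.4) = 346 × 94.3/4869.1 ≈ 6.7 m/s.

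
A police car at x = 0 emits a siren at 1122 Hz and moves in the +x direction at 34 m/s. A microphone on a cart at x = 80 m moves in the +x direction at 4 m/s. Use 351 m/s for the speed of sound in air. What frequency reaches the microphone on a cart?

1228 Hz

The observer lies on the +x side, so the source is heading toward the observer and the observer is heading away from the source.
Both move, so f' = f · (v − v_o)/(v − v_s).
f' = 1122 × (351 − 4)/(351 − 34) = 1122 × 347/317 ≈ 1228 Hz.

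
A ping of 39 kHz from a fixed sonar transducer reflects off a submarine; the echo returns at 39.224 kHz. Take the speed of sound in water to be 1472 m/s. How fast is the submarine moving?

4.2 m/s

Double Doppler shift off a moving reflector: f₂ = f₀ · (v + u)/(v − u) (u > 0 toward emitter).
Rearranging, u = v · (f₂ − f₀)/(f₂ + f₀) = 1472 × 0.224/78.224 ≈ 4.2 m/s.
So the submarine is moving at 4.2 m/s toward the emitter.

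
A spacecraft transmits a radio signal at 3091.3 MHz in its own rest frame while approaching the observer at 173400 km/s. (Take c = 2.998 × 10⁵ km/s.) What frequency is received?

5981.2 MHz

β = v/c = 173400/299800 = 0.5784.
Relativistic Doppler for frequency: f' = f₀ · √((1 + β)/(1 − β)).
f' = 3091.3 × √(1.5784/0.4216) = 3091.3 × 1.93486 ≈ 5981.2 MHz.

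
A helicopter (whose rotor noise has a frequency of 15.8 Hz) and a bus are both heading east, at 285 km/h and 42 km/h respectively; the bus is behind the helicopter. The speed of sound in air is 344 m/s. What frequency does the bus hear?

285 km/h = 79.17 m/s; 42 km/h = 11.67 m/s.
The bus is behind, so the helicopter is moving away from it while the bus is moving toward the helicopter.
General Doppler shift: f' = f · (v + v_o)/(v + v_s).
f' = 15.8 × (344 + 11.67)/(344 + 79.17) = 15.8 × 355.67/423.17 ≈ 13.3 Hz.

13.3 Hz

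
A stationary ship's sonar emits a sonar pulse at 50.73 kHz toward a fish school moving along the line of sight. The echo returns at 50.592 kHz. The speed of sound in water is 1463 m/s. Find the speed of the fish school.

1.99 m/s

Double Doppler shift off a moving reflector: f₂ = f₀ · (v + u)/(v − u) (u > 0 toward emitter).
Rearranging, u = v · (f₂ − f₀)/(f₂ + f₀) = 1463 × -0.138/101.322 ≈ -1.99 m/s.
So the fish school is moving at 1.99 m/s away from the emitter.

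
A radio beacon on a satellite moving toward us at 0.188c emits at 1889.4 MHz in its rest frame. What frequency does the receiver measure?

2285.4 MHz

Relativistic Doppler for frequency: f' = f₀ · √((1 + β)/(1 − β)).
f' = 1889.4 × √(1.1880/0.8120) = 1889.4 × 1.20957 ≈ 2285.4 MHz.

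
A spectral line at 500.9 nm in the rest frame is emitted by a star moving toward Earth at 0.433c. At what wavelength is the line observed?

315.1 nm

Relativistic Doppler for wavelength: λ' = λ₀ · √((1 − β)/(1 + β)).
λ' = 500.9 × √(0.5670/1.4330) = 500.9 × 0.62903 ≈ 315.1 nm.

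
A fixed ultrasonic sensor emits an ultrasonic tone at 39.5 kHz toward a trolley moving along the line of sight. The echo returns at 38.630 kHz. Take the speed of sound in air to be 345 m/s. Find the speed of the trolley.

Double Doppler shift off a moving reflector: f₂ = f₀ · (v + u)/(v − u) (u > 0 toward emitter).
Rearranging, u = v · (f₂ − f₀)/(f₂ + f₀) = 345 × -0.870/78.130 ≈ -3.8 m/s.
So the trolley is moving at 3.8 m/s away from the emitter.

3.8 m/s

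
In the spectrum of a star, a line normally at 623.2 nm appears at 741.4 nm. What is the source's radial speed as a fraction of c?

0.172c

λ'/λ₀ = 1.1897 > 1 (redshift), so the source is receding.
λ'/λ₀ = √((1 + β)/(1 − β)) for a receding source ⇒ β = (r² − 1)/(r² + 1) with r = λ'/λ₀.
β = (1.4153 − 1)/(1.4153 + 1) ≈ 0.172.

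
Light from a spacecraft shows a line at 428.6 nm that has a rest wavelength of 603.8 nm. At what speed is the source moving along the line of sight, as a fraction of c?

λ'/λ₀ = 0.7098 < 1 (blueshift), so the source is approaching.
λ'/λ₀ = √((1 − β)/(1 + β)) for an approaching source ⇒ β = (1 − r²)/(1 + r²) with r = λ'/λ₀.
β = (1 − 0.5039)/(1 + 0.5039) ≈ 0.330.

0.330c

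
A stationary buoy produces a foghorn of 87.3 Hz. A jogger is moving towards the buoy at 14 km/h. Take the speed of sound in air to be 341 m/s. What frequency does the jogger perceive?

14 km/h = 3.889 m/s.
Only the observer moves, toward the source, so f' = f · (v + v_o)/v.
f' = 87.3 × (341 + 3.889)/341 = 87.3 × 344.89/341 ≈ 88 Hz.

88 Hz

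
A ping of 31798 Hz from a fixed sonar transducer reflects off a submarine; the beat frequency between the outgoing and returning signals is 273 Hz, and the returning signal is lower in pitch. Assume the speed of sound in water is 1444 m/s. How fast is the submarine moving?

6.2 m/s

Double Doppler shift off a moving reflector: f₂ = f₀ · (v + u)/(v − u) (u > 0 toward emitter).
Returning signal is lower, so f₂ = f₀ − Δf = 31798 − 273 = 31525 Hz.
Rearranging, u = v · (f₂ − f₀)/(f₂ + f₀) = 1444 × -273/63323 ≈ -6.2 m/s.
So the submarine is moving at 6.2 m/s away from the emitter.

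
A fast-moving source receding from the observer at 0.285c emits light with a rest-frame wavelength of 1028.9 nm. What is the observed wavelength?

Relativistic Doppler for wavelength: λ' = λ₀ · √((1 + β)/(1 − β)).
λ' = 1028.9 × √(1.2850/0.7150) = 1028.9 × 1.34060 ≈ 1379.3 nm.

1379.3 nm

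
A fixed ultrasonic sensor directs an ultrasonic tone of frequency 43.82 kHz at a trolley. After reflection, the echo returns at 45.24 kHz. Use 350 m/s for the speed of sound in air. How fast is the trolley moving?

Double Doppler shift off a moving reflector: f₂ = f₀ · (v + u)/(v − u) (u > 0 toward emitter).
Rearranging, u = v · (f₂ − f₀)/(f₂ + f₀) = 350 × 1.42/89.06 ≈ 5.6 m/s.
So the trolley is moving at 5.6 m/s toward the emitter.

5.6 m/s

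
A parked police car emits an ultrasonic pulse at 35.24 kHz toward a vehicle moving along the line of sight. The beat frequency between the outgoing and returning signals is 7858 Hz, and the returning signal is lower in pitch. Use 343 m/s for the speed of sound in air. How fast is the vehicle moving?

43 m/s

Double Doppler shift off a moving reflector: f₂ = f₀ · (v + u)/(v − u) (u > 0 toward emitter).
Returning signal is lower, so f₂ = f₀ − Δf = 35240 − 7858 = 27382 Hz.
Rearranging, u = v · (f₂ − f₀)/(f₂ + f₀) = 343 × -7858/62622 ≈ -43 m/s.
So the vehicle is moving at 43 m/s away from the emitter.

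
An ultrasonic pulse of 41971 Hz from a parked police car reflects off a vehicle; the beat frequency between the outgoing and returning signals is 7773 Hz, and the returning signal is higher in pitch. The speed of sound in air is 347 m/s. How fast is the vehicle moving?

29 m/s

Double Doppler shift off a moving reflector: f₂ = f₀ · (v + u)/(v − u) (u > 0 toward emitter).
Returning signal is higher, so f₂ = f₀ + Δf = 41971 + 7773 = 49744 Hz.
Rearranging, u = v · (f₂ − f₀)/(f₂ + f₀) = 347 × 7773/91715 ≈ 29 m/s.
So the vehicle is moving at 29 m/s toward the emitter.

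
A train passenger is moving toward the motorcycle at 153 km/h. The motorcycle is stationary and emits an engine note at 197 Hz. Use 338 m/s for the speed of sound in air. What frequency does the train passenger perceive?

222 Hz

153 km/h = 42.5 m/s.
Moving observer, stationary source: f' = f · (v + v_o)/v.
f' = 197 × (338 + 42.5)/338 = 197 × 380.5/338 ≈ 222 Hz.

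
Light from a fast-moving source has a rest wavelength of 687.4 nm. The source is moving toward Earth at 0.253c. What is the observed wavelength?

Relativistic Doppler for wavelength: λ' = λ₀ · √((1 − β)/(1 + β)).
λ' = 687.4 × √(0.7470/1.2530) = 687.4 × 0.77212 ≈ 530.8 nm.

530.8 nm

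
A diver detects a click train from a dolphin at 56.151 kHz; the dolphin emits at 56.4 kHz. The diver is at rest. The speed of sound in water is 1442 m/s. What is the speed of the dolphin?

f' < f, so the dolphin is receding.
f' = f · v/(v + v_s) ⇒ v_s = v · |1 − f/f'|.
v_s = 1442 × |1 − 56.4/56.151| = 1442 × 0.004434 ≈ 6.4 m/s.

6.4 m/s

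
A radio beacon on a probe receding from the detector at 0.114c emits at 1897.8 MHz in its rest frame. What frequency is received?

Relativistic Doppler for frequency: f' = f₀ · √((1 − β)/(1 + β)).
f' = 1897.8 × √(0.8860/1.1140) = 1897.8 × 0.89181 ≈ 1692.5 MHz.

1692.5 MHz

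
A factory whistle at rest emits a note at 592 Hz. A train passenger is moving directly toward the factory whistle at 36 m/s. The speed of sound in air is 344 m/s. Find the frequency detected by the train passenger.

654 Hz

Moving observer, stationary source: f' = f · (v + v_o)/v.
f' = 592 × (344 + 36)/344 = 592 × 380/344 ≈ 654 Hz.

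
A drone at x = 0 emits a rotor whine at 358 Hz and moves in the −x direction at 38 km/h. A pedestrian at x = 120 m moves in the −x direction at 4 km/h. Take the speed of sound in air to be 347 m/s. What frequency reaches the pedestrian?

349 Hz

38 km/h = 10.56 m/s; 4 km/h = 1.111 m/s.
The observer lies on the +x side, so the source is heading away from the observer and the observer is heading toward the source.
With source receding and observer approaching, f' = f · (v + v_o)/(v + v_s).
f' = 358 × (347 + 1.111)/(347 + 10.56) = 358 × 348.11/357.56 ≈ 349 Hz.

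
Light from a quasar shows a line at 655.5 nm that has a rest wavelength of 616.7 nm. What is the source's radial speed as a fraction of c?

0.061

λ'/λ₀ = 1.0629 > 1 (redshift), so the source is receding.
λ'/λ₀ = √((1 + β)/(1 − β)) for a receding source ⇒ β = (r² − 1)/(r² + 1) with r = λ'/λ₀.
β = (1.1298 − 1)/(1.1298 + 1) ≈ 0.061.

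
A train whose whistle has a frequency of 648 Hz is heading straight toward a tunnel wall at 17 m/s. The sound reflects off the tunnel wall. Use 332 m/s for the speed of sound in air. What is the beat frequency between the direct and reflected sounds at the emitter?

The tunnel wall receives the sound from a moving source: f₁ = f₀ · v/(v − v_e) = 648 × 332/315 ≈ 683.0 Hz.
On the return leg the train is a moving observer: f₂ = f₁ · (v + v_e)/v = 683.0 × 349/332 ≈ 717.9 Hz.
Equivalently f₂ = f₀ · (v + v_e)/(v − v_e).
Beat against the emitted tone: |f₂ − f₀| = 2v_e·f₀/(v − v_e) = 2 × 17 × 648/315 ≈ 70 Hz.

70 Hz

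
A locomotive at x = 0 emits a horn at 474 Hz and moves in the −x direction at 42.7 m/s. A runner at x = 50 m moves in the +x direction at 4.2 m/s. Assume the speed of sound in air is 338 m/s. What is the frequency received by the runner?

The observer lies on the +x side, so the source is heading away from the observer and the observer is heading away from the source.
Both move, so f' = f · (v − v_o)/(v + v_s).
f' = 474 × (338 − 4.2)/(338 + 42.7) = 474 × 333.8/380.7 ≈ 416 Hz.

416 Hz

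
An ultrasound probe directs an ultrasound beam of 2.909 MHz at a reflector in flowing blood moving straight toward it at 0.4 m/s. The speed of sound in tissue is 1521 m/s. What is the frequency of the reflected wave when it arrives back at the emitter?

At the reflector in flowing blood (a moving observer), f₁ = f₀ · (v + u)/v = 2.909 × 1521.4/1521 ≈ 2.910 MHz.
The reflection then acts as a moving source: f₂ = f₁ · v/(v − u) ≈ 2.911 MHz.
Equivalently f₂ = f₀ · (v + u)/(v − u).

2.911 MHz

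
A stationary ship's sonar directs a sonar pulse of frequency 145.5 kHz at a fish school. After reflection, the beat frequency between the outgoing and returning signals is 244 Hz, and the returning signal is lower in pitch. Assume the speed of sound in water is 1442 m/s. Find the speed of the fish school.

Double Doppler shift off a moving reflector: f₂ = f₀ · (v + u)/(v − u) (u > 0 toward emitter).
Returning signal is lower, so f₂ = f₀ − Δf = 145500 − 244 = 145256 Hz.
Rearranging, u = v · (f₂ − f₀)/(f₂ + f₀) = 1442 × -244/290756 ≈ -1.21 m/s.
So the fish school is moving at 1.21 m/s away from the emitter.

1.21 m/s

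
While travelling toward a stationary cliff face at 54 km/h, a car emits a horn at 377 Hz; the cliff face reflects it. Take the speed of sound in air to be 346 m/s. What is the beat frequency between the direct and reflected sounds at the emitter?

54 km/h = 15 m/s.
The cliff face receives the sound from a moving source: f₁ = f₀ · v/(v − v_e) = 377 × 346/331 ≈ 394.1 Hz.
On the return leg the car is a moving observer: f₂ = f₁ · (v + v_e)/v = 394.1 × 361/346 ≈ 411.2 Hz.
Equivalently f₂ = f₀ · (v + v_e)/(v − v_e).
Beat against the emitted tone: |f₂ − f₀| = 2v_e·f₀/(v − v_e) = 2 × 15 × 377/331 ≈ 34.2 Hz.

34.2 Hz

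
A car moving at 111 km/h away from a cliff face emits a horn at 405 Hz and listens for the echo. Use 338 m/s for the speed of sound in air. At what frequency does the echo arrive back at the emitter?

337 Hz

111 km/h = 30.83 m/s.
The cliff face receives the sound from a moving source: f₁ = f₀ · v/(v + v_e) = 405 × 338/368.83 ≈ 371 Hz.
On the return leg the car is a moving observer: f₂ = f₁ · (v − v_e)/v = 371 × 307.17/338 ≈ 337 Hz.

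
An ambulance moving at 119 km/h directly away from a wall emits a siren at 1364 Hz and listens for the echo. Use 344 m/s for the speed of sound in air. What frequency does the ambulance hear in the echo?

1125 Hz

119 km/h = 33.06 m/s.
The wall receives the sound from a moving source: f₁ = f₀ · v/(v + v_e) = 1364 × 344/377.06 ≈ 1244 Hz.
On the return leg the ambulance is a moving observer: f₂ = f₁ · (v − v_e)/v = 1244 × 310.94/344 ≈ 1125 Hz.
Equivalently f₂ = f₀ · (v − v_e)/(v + v_e).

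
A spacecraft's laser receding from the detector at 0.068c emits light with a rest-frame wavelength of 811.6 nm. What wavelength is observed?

868.8 nm

Relativistic Doppler for wavelength: λ' = λ₀ · √((1 + β)/(1 − β)).
λ' = 811.6 × √(1.0680/0.9320) = 811.6 × 1.07048 ≈ 868.8 nm.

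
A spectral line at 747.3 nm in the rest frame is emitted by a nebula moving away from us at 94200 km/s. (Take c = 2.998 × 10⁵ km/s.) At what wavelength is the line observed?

1034.5 nm

β = v/c = 94200/299800 = 0.3142.
Relativistic Doppler for wavelength: λ' = λ₀ · √((1 + β)/(1 − β)).
λ' = 747.3 × √(1.3142/0.6858) = 747.3 × 1.38432 ≈ 1034.5 nm.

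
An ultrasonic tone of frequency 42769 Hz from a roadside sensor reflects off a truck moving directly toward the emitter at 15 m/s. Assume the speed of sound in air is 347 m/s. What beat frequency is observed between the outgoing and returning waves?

3865 Hz

At the truck (a moving observer), f₁ = f₀ · (v + u)/v = 42769 × 362/347 ≈ 44618 Hz.
On reflection it acts as a source moving toward the stationary detector: f₂ = f₁ · v/(v − u) = 44618 × 347/332 ≈ 46634 Hz.
Equivalently f₂ = f₀ · (v + u)/(v − u).
Beat frequency: |f₂ − f₀| = 2u·f₀/(v − u) = 2 × 15 × 42769/332 ≈ 3865 Hz.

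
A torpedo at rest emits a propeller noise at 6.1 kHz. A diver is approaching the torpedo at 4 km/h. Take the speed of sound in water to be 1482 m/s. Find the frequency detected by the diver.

4 km/h = 1.111 m/s.
Moving observer, stationary source: f' = f · (v + v_o)/v.
f' = 6.1 × (1482 + 1.111)/1482 = 6.1 × 1483.1/1482 ≈ 6.10 kHz.

6.10 kHz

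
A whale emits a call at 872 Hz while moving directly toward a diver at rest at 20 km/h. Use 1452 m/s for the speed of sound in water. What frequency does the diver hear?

875 Hz

20 km/h = 5.556 m/s.
With the source moving toward a stationary observer, f' = f · v/(v − v_s).
f' = 872 × 1452/(1452 − 5.556) = 872 × 1452/1446 ≈ 875 Hz.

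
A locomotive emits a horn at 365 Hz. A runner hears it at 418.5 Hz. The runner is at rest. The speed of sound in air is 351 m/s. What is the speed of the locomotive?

f' > f, so the locomotive is approaching.
f' = f · v/(v − v_s) ⇒ v_s = v · |1 − f/f'|.
v_s = 351 × |1 − 365/418.5| = 351 × 0.1278 ≈ 45 m/s.

45 m/s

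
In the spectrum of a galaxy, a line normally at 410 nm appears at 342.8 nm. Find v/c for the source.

λ'/λ₀ = 0.8361 < 1 (blueshift), so the source is approaching.
λ'/λ₀ = √((1 − β)/(1 + β)) for an approaching source ⇒ β = (1 − r²)/(1 + r²) with r = λ'/λ₀.
β = (1 − 0.6991)/(1 + 0.6991) ≈ 0.177.

0.177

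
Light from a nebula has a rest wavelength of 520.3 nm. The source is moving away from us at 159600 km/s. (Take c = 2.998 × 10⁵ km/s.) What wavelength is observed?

β = v/c = 159600/299800 = 0.5324.
Relativistic Doppler for wavelength: λ' = λ₀ · √((1 + β)/(1 − β)).
λ' = 520.3 × √(1.5324/0.4676) = 520.3 × 1.81018 ≈ 941.8 nm.

941.8 nm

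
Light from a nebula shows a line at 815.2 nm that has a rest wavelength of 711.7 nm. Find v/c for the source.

0.135

λ'/λ₀ = 1.1454 > 1 (redshift), so the source is receding.
λ'/λ₀ = √((1 + β)/(1 − β)) for a receding source ⇒ β = (r² − 1)/(r² + 1) with r = λ'/λ₀.
β = (1.3120 − 1)/(1.3120 + 1) ≈ 0.135.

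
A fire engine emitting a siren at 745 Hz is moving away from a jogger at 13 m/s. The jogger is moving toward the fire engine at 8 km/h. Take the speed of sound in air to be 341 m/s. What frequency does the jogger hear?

722 Hz

8 km/h = 2.222 m/s.
Both move, so f' = f · (v + v_o)/(v + v_s).
f' = 745 × (341 + 2.222)/(341 + 13) = 745 × 343.22/354 ≈ 722 Hz.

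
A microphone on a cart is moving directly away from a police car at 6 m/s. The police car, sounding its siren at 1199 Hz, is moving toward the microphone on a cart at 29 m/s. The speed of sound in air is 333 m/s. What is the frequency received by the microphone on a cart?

With source approaching and observer receding, f' = f · (v − v_o)/(v − v_s).
f' = 1199 × (333 − 6)/(333 − 29) = 1199 × 327/304 ≈ 1290 Hz.

1290 Hz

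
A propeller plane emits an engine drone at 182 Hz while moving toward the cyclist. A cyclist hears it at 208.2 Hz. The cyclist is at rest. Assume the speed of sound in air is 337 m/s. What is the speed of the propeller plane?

f' = f · v/(v − v_s) ⇒ v_s = v · |1 − f/f'|.
v_s = 337 × |1 − 182/208.2| = 337 × 0.1258 ≈ 42 m/s.

42 m/s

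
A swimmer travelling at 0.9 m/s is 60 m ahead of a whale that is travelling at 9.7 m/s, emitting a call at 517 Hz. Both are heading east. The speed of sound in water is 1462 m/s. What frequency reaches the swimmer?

The swimmer is ahead, so the whale is moving toward it while the swimmer is moving away from the whale.
Both move, so f' = f · (v − v_o)/(v − v_s).
f' = 517 × (1462 − 0.9)/(1462 − 9.7) = 517 × 1461.1/1452.3 ≈ 520 Hz.

520 Hz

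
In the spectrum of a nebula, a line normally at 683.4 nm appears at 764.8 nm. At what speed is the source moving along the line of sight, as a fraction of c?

λ'/λ₀ = 1.1191 > 1 (redshift), so the source is receding.
λ'/λ₀ = √((1 + β)/(1 − β)) for a receding source ⇒ β = (r² − 1)/(r² + 1) with r = λ'/λ₀.
β = (1.2524 − 1)/(1.2524 + 1) ≈ 0.112.

0.112c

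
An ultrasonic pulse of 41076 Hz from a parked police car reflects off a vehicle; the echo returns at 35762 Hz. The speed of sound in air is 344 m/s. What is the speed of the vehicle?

Double Doppler shift off a moving reflector: f₂ = f₀ · (v + u)/(v − u) (u > 0 toward emitter).
Rearranging, u = v · (f₂ − f₀)/(f₂ + f₀) = 344 × -5314/76838 ≈ -23.8 m/s.
So the vehicle is moving at 23.8 m/s away from the emitter.

23.8 m/s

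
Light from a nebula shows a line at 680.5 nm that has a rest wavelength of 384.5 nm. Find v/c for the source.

0.516c

λ'/λ₀ = 1.7698 > 1 (redshift), so the source is receding.
λ'/λ₀ = √((1 + β)/(1 − β)) for a receding source ⇒ β = (r² − 1)/(r² + 1) with r = λ'/λ₀.
β = (3.1323 − 1)/(3.1323 + 1) ≈ 0.516.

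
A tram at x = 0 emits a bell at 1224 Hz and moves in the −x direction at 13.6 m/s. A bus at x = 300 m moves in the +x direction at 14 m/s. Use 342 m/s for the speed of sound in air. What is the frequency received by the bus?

The observer lies on the +x side, so the source is heading away from the observer and the observer is heading away from the source.
General Doppler shift: f' = f · (v − v_o)/(v + v_s).
f' = 1224 × (342 − 14)/(342 + 13.6) = 1224 × 328/355.6 ≈ 1129 Hz.

1129 Hz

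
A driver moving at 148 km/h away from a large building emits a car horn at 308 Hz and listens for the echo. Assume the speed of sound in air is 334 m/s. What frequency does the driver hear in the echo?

148 km/h = 41.11 m/s.
The large building receives the sound from a moving source: f₁ = f₀ · v/(v + v_e) = 308 × 334/375.11 ≈ 274 Hz.
On the return leg the driver is a moving observer: f₂ = f₁ · (v − v_e)/v = 274 × 292.89/334 ≈ 240 Hz.

240 Hz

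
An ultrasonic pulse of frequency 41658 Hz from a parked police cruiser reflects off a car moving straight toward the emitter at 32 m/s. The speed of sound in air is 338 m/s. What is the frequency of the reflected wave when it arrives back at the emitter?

50371 Hz

At the car (a moving observer), f₁ = f₀ · (v + u)/v = 41658 × 370/338 ≈ 45602 Hz.
On reflection it acts as a source moving toward the stationary detector: f₂ = f₁ · v/(v − u) = 45602 × 338/306 ≈ 50371 Hz.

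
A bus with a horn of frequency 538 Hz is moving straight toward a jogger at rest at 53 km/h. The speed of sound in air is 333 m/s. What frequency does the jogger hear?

53 km/h = 14.72 m/s.
Moving source, stationary observer: f' = f · v/(v − v_s) since the source is approaching.
f' = 538 × 333/(333 − 14.72) = 538 × 333/318.3 ≈ 563 Hz.

563 Hz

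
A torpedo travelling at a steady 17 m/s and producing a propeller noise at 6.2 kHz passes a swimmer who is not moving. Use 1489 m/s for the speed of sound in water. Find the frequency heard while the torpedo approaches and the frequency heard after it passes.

6.27 kHz approaching; 6.13 kHz receding

Approaching: f₁ = f · v/(v − v_s) = 6.2 × 1489/1472 ≈ 6.27 kHz.
Receding: f₂ = f · v/(v + v_s) = 6.2 × 1489/1506 ≈ 6.13 kHz.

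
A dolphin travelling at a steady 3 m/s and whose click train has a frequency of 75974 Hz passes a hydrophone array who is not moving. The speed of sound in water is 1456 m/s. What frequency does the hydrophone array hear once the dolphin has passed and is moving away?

75818 Hz

Receding: f₂ = f · v/(v + v_s) = 75974 × 1456/1459 ≈ 75818 Hz.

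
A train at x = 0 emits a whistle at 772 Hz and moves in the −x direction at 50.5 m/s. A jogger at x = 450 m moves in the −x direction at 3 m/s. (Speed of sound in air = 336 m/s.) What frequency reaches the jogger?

The observer lies on the +x side, so the source is heading away from the observer and the observer is heading toward the source.
Both move, so f' = f · (v + v_o)/(v + v_s).
f' = 772 × (336 + 3)/(336 + 50.5) = 772 × 339/386.5 ≈ 677 Hz.

677 Hz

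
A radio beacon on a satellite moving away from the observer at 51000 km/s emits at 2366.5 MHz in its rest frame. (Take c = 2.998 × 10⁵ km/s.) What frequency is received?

1993.0 MHz

β = v/c = 51000/299800 = 0.1701.
Relativistic Doppler for frequency: f' = f₀ · √((1 − β)/(1 + β)).
f' = 2366.5 × √(0.8299/1.1701) = 2366.5 × 0.84216 ≈ 1993.0 MHz.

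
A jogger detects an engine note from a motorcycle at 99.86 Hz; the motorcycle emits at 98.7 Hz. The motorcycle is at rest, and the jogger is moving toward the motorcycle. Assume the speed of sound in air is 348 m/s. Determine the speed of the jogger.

4.1 m/s

f' = f · (v + v_o)/v ⇒ v_o = v · |f'/f − 1|.
v_o = 348 × |99.86/98.7 − 1| = 348 × 0.01175 ≈ 4.1 m/s.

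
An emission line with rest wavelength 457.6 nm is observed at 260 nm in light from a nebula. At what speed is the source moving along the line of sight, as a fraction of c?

λ'/λ₀ = 0.5682 < 1 (blueshift), so the source is approaching.
λ'/λ₀ = √((1 − β)/(1 + β)) for an approaching source ⇒ β = (1 − r²)/(1 + r²) with r = λ'/λ₀.
β = (1 − 0.3228)/(1 + 0.3228) ≈ 0.512.

0.512c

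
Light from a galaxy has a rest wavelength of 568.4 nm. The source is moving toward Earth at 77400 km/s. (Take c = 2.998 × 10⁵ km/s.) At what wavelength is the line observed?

436.5 nm

β = v/c = 77400/299800 = 0.2582.
Relativistic Doppler for wavelength: λ' = λ₀ · √((1 − β)/(1 + β)).
λ' = 568.4 × √(0.7418/1.2582) = 568.4 × 0.76786 ≈ 436.5 nm.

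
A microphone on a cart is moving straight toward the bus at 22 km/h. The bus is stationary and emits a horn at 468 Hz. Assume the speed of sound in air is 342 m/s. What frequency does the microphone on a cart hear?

476 Hz

22 km/h = 6.111 m/s.
Moving observer, stationary source: f' = f · (v + v_o)/v.
f' = 468 × (342 + 6.111)/342 = 468 × 348.11/342 ≈ 476 Hz.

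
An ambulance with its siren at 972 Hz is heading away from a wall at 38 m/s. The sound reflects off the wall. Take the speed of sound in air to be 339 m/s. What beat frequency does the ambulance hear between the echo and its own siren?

196 Hz

The wall receives the sound from a moving source: f₁ = f₀ · v/(v + v_e) = 972 × 339/377 ≈ 874.0 Hz.
On the return leg the ambulance is a moving observer: f₂ = f₁ · (v − v_e)/v = 874.0 × 301/339 ≈ 776.1 Hz.
Beat against the emitted tone: |f₂ − f₀| = 2v_e·f₀/(v + v_e) = 2 × 38 × 972/377 ≈ 196 Hz.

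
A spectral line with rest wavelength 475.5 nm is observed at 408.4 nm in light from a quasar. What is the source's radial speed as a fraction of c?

0.151c

λ'/λ₀ = 0.8589 < 1 (blueshift), so the source is approaching.
λ'/λ₀ = √((1 − β)/(1 + β)) for an approaching source ⇒ β = (1 − r²)/(1 + r²) with r = λ'/λ₀.
β = (1 − 0.7377)/(1 + 0.7377) ≈ 0.151.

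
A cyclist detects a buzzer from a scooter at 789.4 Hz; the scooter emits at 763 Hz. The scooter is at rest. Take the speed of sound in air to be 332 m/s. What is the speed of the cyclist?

f' > f, so the cyclist is approaching.
f' = f · (v + v_o)/v ⇒ v_o = v · |f'/f − 1|.
v_o = 332 × |789.4/763 − 1| = 332 × 0.0346 ≈ 11.5 m/s.

11.5 m/s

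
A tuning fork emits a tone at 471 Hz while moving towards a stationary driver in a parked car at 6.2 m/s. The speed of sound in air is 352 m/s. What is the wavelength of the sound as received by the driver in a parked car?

Moving source, stationary observer: f' = f · v/(v − v_s) since the source is approaching.
f' = 471 × 352/(352 − 6.2) ≈ 479 Hz.
λ' = v/f' = 352/479.445 ≈ 73.4 cm.

73.4 cm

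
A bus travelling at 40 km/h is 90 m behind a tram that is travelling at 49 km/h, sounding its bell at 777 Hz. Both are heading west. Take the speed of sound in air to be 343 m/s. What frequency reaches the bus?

49 km/h = 13.61 m/s; 40 km/h = 11.11 m/s.
The bus is behind, so the tram is moving away from it while the bus is moving toward the tram.
General Doppler shift: f' = f · (v + v_o)/(v + v_s).
f' = 777 × (343 + 11.11)/(343 + 13.61) = 777 × 354.11/356.61 ≈ 772 Hz.

772 Hz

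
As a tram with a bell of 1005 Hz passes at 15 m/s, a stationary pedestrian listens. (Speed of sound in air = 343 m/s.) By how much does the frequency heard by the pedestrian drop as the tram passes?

88.1 Hz

Approaching: f₁ = f · v/(v − v_s) = 1005 × 343/328 ≈ 1051.0 Hz.
Receding: f₂ = f · v/(v + v_s) = 1005 × 343/358 ≈ 962.9 Hz.
Drop: f₁ − f₂ = 2f·v·v_s/(v² − v_s²) = 2 × 1005 × 343 × 15/(343² − 15²) ≈ 88.1 Hz.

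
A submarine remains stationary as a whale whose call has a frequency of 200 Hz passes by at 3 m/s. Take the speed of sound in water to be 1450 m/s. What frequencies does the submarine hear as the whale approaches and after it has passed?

Approaching: f₁ = f · v/(v − v_s) = 200 × 1450/1447 ≈ 200 Hz.
Receding: f₂ = f · v/(v + v_s) = 200 × 1450/1453 ≈ 200 Hz.

200 Hz approaching; 200 Hz receding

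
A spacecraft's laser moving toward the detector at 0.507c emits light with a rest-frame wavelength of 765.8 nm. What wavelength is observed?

438.0 nm

Relativistic Doppler for wavelength: λ' = λ₀ · √((1 − β)/(1 + β)).
λ' = 765.8 × √(0.4930/1.5070) = 765.8 × 0.57196 ≈ 438.0 nm.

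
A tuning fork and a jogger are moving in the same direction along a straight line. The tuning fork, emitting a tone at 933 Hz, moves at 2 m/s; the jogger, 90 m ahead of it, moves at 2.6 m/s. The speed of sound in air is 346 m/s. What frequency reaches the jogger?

931 Hz

The jogger is ahead, so the tuning fork is moving toward it while the jogger is moving away from the tuning fork.
General Doppler shift: f' = f · (v − v_o)/(v − v_s).
f' = 933 × (346 − 2.6)/(346 − 2) = 933 × 343.4/344 ≈ 931 Hz.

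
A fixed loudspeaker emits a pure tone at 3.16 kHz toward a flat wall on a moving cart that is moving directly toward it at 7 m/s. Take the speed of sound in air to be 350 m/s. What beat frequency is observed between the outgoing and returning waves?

129 Hz

The flat wall on a moving cart first receives the wave as a moving observer: f₁ = f₀ · (v + u)/v = 3.16 × (350 + 7)/350 ≈ 3.2232 kHz.
The reflection then acts as a moving source: f₂ = f₁ · v/(v − u) ≈ 3.2890 kHz.
Beat frequency (with f₀ = 3160 Hz): |f₂ − f₀| = 2u·f₀/(v − u) = 2 × 7 × 3160/343 ≈ 129 Hz.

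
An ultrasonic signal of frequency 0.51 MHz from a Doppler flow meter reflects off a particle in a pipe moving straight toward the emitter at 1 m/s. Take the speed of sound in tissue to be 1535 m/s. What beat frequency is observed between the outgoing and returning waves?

665 Hz

At the particle in a pipe (a moving observer), f₁ = f₀ · (v + u)/v = 0.51 × 1536/1535 ≈ 0.510332 MHz.
On reflection it acts as a source moving toward the stationary detector: f₂ = f₁ · v/(v − u) = 0.510332 × 1535/1534 ≈ 0.510665 MHz.
Beat frequency (with f₀ = 510000 Hz): |f₂ − f₀| = 2u·f₀/(v − u) = 2 × 1 × 510000/1534 ≈ 665 Hz.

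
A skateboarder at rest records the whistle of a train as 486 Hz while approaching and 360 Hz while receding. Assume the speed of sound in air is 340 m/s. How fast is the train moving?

51 m/s

f₁/f₂ = (v + v_s)/(v − v_s), so v_s = v · (f₁ − f₂)/(f₁ + f₂).
v_s = 340 × (486 − 360)/(486 + 360) = 340 × 126/846 ≈ 51 m/s.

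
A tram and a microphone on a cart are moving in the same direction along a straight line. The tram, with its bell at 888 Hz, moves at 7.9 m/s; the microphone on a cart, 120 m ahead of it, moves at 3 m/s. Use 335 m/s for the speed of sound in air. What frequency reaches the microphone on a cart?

The microphone on a cart is ahead, so the tram is moving toward it while the microphone on a cart is moving away from the tram.
General Doppler shift: f' = f · (v − v_o)/(v − v_s).
f' = 888 × (335 − 3)/(335 − 7.9) = 888 × 332/327.1 ≈ 901 Hz.

901 Hz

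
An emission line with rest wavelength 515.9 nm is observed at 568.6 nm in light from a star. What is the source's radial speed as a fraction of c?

0.097c

λ'/λ₀ = 1.1022 > 1 (redshift), so the source is receding.
λ'/λ₀ = √((1 + β)/(1 − β)) for a receding source ⇒ β = (r² − 1)/(r² + 1) with r = λ'/λ₀.
β = (1.2147 − 1)/(1.2147 + 1) ≈ 0.097.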